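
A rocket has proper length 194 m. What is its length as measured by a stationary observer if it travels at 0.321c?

Proper length L₀ = 194 m
γ = 1/√(1 - 0.321²) = 1.056
L = L₀/γ = 194/1.056 = 183.7 m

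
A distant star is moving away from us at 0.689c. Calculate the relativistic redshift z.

β = 0.689
(1+β)/(1-β) = 1.689/0.311 = 5.431
√(5.431) = 2.330
z = 2.330 - 1 = 1.330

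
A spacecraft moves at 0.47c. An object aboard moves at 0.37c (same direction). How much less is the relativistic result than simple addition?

Classical: u' + v = 0.37 + 0.47 = 0.84c
Relativistic: u = (0.37 + 0.47)/(1 + 0.1739) = 0.84/1.1739 = 0.7156c
Difference: 0.84 - 0.7156 = 0.1244c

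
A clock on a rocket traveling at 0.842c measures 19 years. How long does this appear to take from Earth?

Proper time Δt₀ = 19 years
γ = 1/√(1 - 0.842²) = 1.8536
Δt = γΔt₀ = 1.8536 × 19 = 35.22 years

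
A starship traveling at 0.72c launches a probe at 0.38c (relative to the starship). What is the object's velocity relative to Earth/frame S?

u = (u' + v)/(1 + u'v/c²)
Numerator: 0.38 + 0.72 = 1.1
Denominator: 1 + 0.2736 = 1.2736
u = 1.1/1.2736 = 0.8637c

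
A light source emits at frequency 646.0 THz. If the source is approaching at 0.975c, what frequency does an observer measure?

β = v/c = 0.975
(1+β)/(1-β) = 1.975/0.025 = 79.00
Doppler factor = √(79.00) = 8.888
f_obs = 646.0 × 8.888 = 5742 THz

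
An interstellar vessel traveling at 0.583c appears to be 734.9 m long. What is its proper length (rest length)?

Contracted length L = 734.9 m
γ = 1/√(1 - 0.583²) = 1.2308
L₀ = γL = 1.2308 × 734.9 = 904.5 m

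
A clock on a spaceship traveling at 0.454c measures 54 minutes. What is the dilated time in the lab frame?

Proper time Δt₀ = 54 minutes
γ = 1/√(1 - 0.454²) = 1.12233
Δt = γΔt₀ = 1.12233 × 54 = 60.61 minutes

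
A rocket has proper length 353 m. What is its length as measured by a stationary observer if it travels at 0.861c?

Proper length L₀ = 353 m
γ = 1/√(1 - 0.861²) = 1.9662
L = L₀/γ = 353/1.9662 = 179.5 m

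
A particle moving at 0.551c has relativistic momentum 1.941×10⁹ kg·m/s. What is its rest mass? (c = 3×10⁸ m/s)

γ = 1/√(1 - 0.551²) = 1.1983
v = 0.551 × 3×10⁸ = 1.653×10⁸ m/s
m = p/(γv) = 1.941×10⁹/(1.1983 × 1.653×10⁸) = 9.799 kg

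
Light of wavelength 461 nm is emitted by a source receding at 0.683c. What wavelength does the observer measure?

β = 0.683
Wavelength Doppler factor = √(1.683/0.317) = √(5.309) = 2.304
λ_obs = 461 × 2.304 = 1062 nm (redshift)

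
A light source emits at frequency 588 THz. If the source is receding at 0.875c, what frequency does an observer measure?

β = v/c = 0.875
(1-β)/(1+β) = 0.125/1.875 = 0.06667
Doppler factor = √(0.06667) = 0.2582
f_obs = 588 × 0.2582 = 151.8 THz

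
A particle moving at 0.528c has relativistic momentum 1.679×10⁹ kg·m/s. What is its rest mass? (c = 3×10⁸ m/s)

γ = 1/√(1 - 0.528²) = 1.1775
v = 0.528 × 3×10⁸ = 1.584×10⁸ m/s
m = p/(γv) = 1.679×10⁹/(1.1775 × 1.584×10⁸) = 9.002 kg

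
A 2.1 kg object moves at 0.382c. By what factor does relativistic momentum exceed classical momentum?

p_rel = γmv, p_class = mv
Ratio = γ = 1/√(1 - 0.382²) = 1.082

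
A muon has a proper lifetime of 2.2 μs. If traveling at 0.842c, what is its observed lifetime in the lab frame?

Proper lifetime τ₀ = 2.2 μs
γ = 1/√(1 - 0.842²) = 1.8536
τ = γτ₀ = 1.8536 × 2.2 μs = 4.078 μs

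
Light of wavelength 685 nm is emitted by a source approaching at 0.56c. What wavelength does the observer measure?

β = 0.56
Wavelength Doppler factor = √(0.44/1.56) = √(0.2821) = 0.5311
λ_obs = 685 × 0.5311 = 363.8 nm (blueshift)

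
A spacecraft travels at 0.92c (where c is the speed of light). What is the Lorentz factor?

v/c = 0.92, so (v/c)² = 0.8464
1 - (v/c)² = 0.1536
γ = 1/√(0.1536) = 2.552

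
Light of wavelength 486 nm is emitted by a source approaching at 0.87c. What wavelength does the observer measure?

β = 0.87
Wavelength Doppler factor = √(0.13/1.87) = √(0.069519) = 0.26366
λ_obs = 486 × 0.26366 = 128.1 nm (blueshift)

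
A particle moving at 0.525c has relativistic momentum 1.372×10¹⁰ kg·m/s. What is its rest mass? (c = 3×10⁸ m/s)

γ = 1/√(1 - 0.525²) = 1.175
v = 0.525 × 3×10⁸ = 1.575×10⁸ m/s
m = p/(γv) = 1.372×10¹⁰/(1.175 × 1.575×10⁸) = 74.14 kg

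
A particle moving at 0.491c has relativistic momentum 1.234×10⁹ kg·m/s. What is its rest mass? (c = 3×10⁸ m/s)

γ = 1/√(1 - 0.491²) = 1.1479
v = 0.491 × 3×10⁸ = 1.473×10⁸ m/s
m = p/(γv) = 1.234×10⁹/(1.1479 × 1.473×10⁸) = 7.298 kg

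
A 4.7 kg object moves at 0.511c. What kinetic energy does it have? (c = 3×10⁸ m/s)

γ = 1/√(1 - 0.511²) = 1.16336
γ - 1 = 0.16336
KE = (γ-1)mc² = 0.16336 × 4.7 × (3×10⁸)² = 6.910×10¹⁶ J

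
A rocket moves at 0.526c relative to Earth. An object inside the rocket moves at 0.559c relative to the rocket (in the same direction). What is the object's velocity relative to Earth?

u = (u' + v)/(1 + u'v/c²)
Numerator: 0.559 + 0.526 = 1.085
Denominator: 1 + 0.294034 = 1.294034
u = 1.085/1.294034 = 0.8385c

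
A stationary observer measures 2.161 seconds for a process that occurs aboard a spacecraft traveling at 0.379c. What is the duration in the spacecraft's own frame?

Dilated time Δt = 2.161 seconds
γ = 1/√(1 - 0.379²) = 1.0806
Δt₀ = Δt/γ = 2.161/1.0806 = 2.000 seconds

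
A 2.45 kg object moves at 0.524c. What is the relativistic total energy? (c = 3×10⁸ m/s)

γ = 1/√(1 - 0.524²) = 1.174
mc² = 2.45 × (3×10⁸)² = 2.205×10¹⁷ J
E = γmc² = 1.174 × 2.205×10¹⁷ = 2.589×10¹⁷ J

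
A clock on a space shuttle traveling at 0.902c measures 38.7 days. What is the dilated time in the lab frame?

Proper time Δt₀ = 38.7 days
γ = 1/√(1 - 0.902²) = 2.3162
Δt = γΔt₀ = 2.3162 × 38.7 = 89.64 days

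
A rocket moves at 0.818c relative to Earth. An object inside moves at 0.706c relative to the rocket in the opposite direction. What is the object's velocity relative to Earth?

Object's velocity in rocket frame is u' = -0.706c
u = (u' + v)/(1 + u'v/c²) = (v - 0.706)/(1 - 0.706·v/c²)
Numerator: 0.818 - 0.706 = 0.112
Denominator: 1 - 0.577508 = 0.422492
u = 0.112/0.422492 = 0.2651c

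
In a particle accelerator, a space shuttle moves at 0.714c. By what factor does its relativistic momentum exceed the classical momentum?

p_rel = γmv, p_class = mv
Ratio = γ = 1/√(1 - 0.714²)
= 1/√(0.490204) = 1.428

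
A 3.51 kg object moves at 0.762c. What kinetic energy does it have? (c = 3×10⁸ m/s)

γ = 1/√(1 - 0.762²) = 1.5442
γ - 1 = 0.5442
KE = (γ-1)mc² = 0.5442 × 3.51 × (3×10⁸)² = 1.719×10¹⁷ J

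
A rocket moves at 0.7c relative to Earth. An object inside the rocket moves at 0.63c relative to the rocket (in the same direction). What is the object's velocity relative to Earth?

u = (u' + v)/(1 + u'v/c²)
Numerator: 0.63 + 0.7 = 1.33
Denominator: 1 + 0.441 = 1.441
u = 1.33/1.441 = 0.9230c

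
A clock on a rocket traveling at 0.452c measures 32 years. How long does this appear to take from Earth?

Proper time Δt₀ = 32 years
γ = 1/√(1 - 0.452²) = 1.121
Δt = γΔt₀ = 1.121 × 32 = 35.87 years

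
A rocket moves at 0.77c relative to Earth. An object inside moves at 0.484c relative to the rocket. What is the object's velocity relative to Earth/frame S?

u = (u' + v)/(1 + u'v/c²)
Numerator: 0.484 + 0.77 = 1.254
Denominator: 1 + 0.37268 = 1.37268
u = 1.254/1.37268 = 0.9135c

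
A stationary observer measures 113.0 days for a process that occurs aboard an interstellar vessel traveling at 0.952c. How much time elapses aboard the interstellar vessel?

Dilated time Δt = 113.0 days
γ = 1/√(1 - 0.952²) = 3.267
Δt₀ = Δt/γ = 113.0/3.267 = 34.59 days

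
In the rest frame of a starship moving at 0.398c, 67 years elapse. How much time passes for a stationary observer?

Proper time Δt₀ = 67 years
γ = 1/√(1 - 0.398²) = 1.090
Δt = γΔt₀ = 1.090 × 67 = 73.03 years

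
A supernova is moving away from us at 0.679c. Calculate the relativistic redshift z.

β = 0.679
(1+β)/(1-β) = 1.679/0.321 = 5.231
√(5.231) = 2.287
z = 2.287 - 1 = 1.287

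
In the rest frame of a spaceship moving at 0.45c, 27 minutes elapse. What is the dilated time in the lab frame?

Proper time Δt₀ = 27 minutes
γ = 1/√(1 - 0.45²) = 1.1198
Δt = γΔt₀ = 1.1198 × 27 = 30.23 minutes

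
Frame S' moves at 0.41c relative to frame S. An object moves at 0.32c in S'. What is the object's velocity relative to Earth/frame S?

u = (u' + v)/(1 + u'v/c²)
Numerator: 0.32 + 0.41 = 0.73
Denominator: 1 + 0.1312 = 1.1312
u = 0.73/1.1312 = 0.6453c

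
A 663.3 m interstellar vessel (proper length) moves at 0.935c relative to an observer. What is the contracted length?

Proper length L₀ = 663.3 m
γ = 1/√(1 - 0.935²) = 2.820
L = L₀/γ = 663.3/2.820 = 235.2 m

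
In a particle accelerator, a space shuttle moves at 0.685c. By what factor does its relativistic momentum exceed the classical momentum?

p_rel = γmv, p_class = mv
Ratio = γ = 1/√(1 - 0.685²)
= 1/√(0.530775) = 1.373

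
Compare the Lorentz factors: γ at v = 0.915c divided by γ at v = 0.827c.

γ₁ = 1/√(1 - 0.915²) = 2.479
γ₂ = 1/√(1 - 0.827²) = 1.779
γ₁/γ₂ = 2.479/1.779 = 1.393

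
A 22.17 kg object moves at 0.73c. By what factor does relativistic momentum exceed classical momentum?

p_rel = γmv, p_class = mv
Ratio = γ = 1/√(1 - 0.73²) = 1.463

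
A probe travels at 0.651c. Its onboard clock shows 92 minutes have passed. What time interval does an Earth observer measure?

Proper time Δt₀ = 92 minutes
γ = 1/√(1 - 0.651²) = 1.317
Δt = γΔt₀ = 1.317 × 92 = 121.2 minutes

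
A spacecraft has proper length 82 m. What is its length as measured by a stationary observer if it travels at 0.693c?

Proper length L₀ = 82 m
γ = 1/√(1 - 0.693²) = 1.387
L = L₀/γ = 82/1.387 = 59.12 m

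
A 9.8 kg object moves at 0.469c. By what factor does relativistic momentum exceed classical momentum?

p_rel = γmv, p_class = mv
Ratio = γ = 1/√(1 - 0.469²) = 1.132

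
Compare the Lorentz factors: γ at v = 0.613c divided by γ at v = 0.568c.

γ₁ = 1/√(1 - 0.613²) = 1.266
γ₂ = 1/√(1 - 0.568²) = 1.215
γ₁/γ₂ = 1.266/1.215 = 1.042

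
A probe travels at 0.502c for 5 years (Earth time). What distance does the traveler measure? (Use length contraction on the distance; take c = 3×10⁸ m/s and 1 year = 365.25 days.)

Earth distance: d = v × t = 0.502c × 5 yr = 2.376×10¹⁶ m
γ = 1.156
d' = d/γ = 2.376×10¹⁶/1.156 = 2.055×10¹⁶ m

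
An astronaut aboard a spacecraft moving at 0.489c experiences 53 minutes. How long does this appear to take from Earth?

Proper time Δt₀ = 53 minutes
γ = 1/√(1 - 0.489²) = 1.1464
Δt = γΔt₀ = 1.1464 × 53 = 60.76 minutes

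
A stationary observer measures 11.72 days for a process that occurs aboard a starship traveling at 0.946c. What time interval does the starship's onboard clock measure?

Dilated time Δt = 11.72 days
γ = 1/√(1 - 0.946²) = 3.085
Δt₀ = Δt/γ = 11.72/3.085 = 3.799 days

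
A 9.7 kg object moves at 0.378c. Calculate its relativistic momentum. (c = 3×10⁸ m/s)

γ = 1/√(1 - 0.378²) = 1.080
v = 0.378 × 3×10⁸ = 1.134×10⁸ m/s
p = γmv = 1.080 × 9.7 × 1.134×10⁸ = 1.188×10⁹ kg·m/s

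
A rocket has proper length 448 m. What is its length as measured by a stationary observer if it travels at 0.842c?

Proper length L₀ = 448 m
γ = 1/√(1 - 0.842²) = 1.8536
L = L₀/γ = 448/1.8536 = 241.7 m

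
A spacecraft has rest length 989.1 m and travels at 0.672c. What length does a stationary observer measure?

Proper length L₀ = 989.1 m
γ = 1/√(1 - 0.672²) = 1.3503
L = L₀/γ = 989.1/1.3503 = 732.5 m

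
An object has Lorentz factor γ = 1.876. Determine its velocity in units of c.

From γ = 1/√(1 - v²/c²):
1/γ² = 1/1.876² = 0.2841
v²/c² = 1 - 0.2841 = 0.7159
v/c = √(0.7159) = 0.8461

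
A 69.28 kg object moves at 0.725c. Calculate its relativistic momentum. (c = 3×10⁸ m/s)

γ = 1/√(1 - 0.725²) = 1.452
v = 0.725 × 3×10⁸ = 2.175×10⁸ m/s
p = γmv = 1.452 × 69.28 × 2.175×10⁸ = 2.188×10¹⁰ kg·m/s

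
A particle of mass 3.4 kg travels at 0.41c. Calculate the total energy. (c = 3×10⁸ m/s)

γ = 1/√(1 - 0.41²) = 1.0964
mc² = 3.4 × (3×10⁸)² = 3.060×10¹⁷ J
E = γmc² = 1.0964 × 3.060×10¹⁷ = 3.355×10¹⁷ J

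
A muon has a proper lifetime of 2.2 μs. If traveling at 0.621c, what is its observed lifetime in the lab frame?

Proper lifetime τ₀ = 2.2 μs
γ = 1/√(1 - 0.621²) = 1.276
τ = γτ₀ = 1.276 × 2.2 μs = 2.807 μs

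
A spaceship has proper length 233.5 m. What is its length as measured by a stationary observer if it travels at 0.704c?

Proper length L₀ = 233.5 m
γ = 1/√(1 - 0.704²) = 1.408
L = L₀/γ = 233.5/1.408 = 165.8 m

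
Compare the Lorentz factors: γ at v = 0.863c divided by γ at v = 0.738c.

γ₁ = 1/√(1 - 0.863²) = 1.9794
γ₂ = 1/√(1 - 0.738²) = 1.4819
γ₁/γ₂ = 1.9794/1.4819 = 1.336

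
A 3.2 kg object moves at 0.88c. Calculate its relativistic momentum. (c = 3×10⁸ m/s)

γ = 1/√(1 - 0.88²) = 2.1054
v = 0.88 × 3×10⁸ = 2.640×10⁸ m/s
p = γmv = 2.1054 × 3.2 × 2.640×10⁸ = 1.779×10⁹ kg·m/s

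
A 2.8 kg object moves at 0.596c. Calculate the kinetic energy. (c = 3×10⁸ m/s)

γ = 1/√(1 - 0.596²) = 1.24535
γ - 1 = 0.24535
KE = (γ-1)mc² = 0.24535 × 2.8 × (3×10⁸)² = 6.183×10¹⁶ J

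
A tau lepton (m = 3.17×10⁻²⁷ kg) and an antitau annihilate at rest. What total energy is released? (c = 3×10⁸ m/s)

Both particles have the same rest mass, so total mass = 2m
E = 2m·c² = 2 × 3.17×10⁻²⁷ × (3×10⁸)²
= 2 × 3.17×10⁻²⁷ × 9×10¹⁶
= 5.706×10⁻¹⁰ J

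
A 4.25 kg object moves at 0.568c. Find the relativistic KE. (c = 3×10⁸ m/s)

γ = 1/√(1 - 0.568²) = 1.21502
γ - 1 = 0.21502
KE = (γ-1)mc² = 0.21502 × 4.25 × (3×10⁸)² = 8.225×10¹⁶ J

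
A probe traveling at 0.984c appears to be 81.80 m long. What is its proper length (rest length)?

Contracted length L = 81.80 m
γ = 1/√(1 - 0.984²) = 5.613
L₀ = γL = 5.613 × 81.80 = 459.1 m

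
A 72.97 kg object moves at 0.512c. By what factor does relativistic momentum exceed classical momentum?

p_rel = γmv, p_class = mv
Ratio = γ = 1/√(1 - 0.512²) = 1.164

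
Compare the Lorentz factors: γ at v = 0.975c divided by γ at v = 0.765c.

γ₁ = 1/√(1 - 0.975²) = 4.500
γ₂ = 1/√(1 - 0.765²) = 1.553
γ₁/γ₂ = 4.500/1.553 = 2.898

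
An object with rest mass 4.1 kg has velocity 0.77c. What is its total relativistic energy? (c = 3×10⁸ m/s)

γ = 1/√(1 - 0.77²) = 1.5673
mc² = 4.1 × (3×10⁸)² = 3.690×10¹⁷ J
E = γmc² = 1.5673 × 3.690×10¹⁷ = 5.783×10¹⁷ J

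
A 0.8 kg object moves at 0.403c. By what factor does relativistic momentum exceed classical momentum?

p_rel = γmv, p_class = mv
Ratio = γ = 1/√(1 - 0.403²) = 1.093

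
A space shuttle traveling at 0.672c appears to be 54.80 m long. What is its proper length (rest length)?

Contracted length L = 54.80 m
γ = 1/√(1 - 0.672²) = 1.3503
L₀ = γL = 1.3503 × 54.80 = 74.00 m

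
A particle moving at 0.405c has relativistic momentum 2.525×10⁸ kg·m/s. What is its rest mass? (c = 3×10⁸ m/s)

γ = 1/√(1 - 0.405²) = 1.094
v = 0.405 × 3×10⁸ = 1.215×10⁸ m/s
m = p/(γv) = 2.525×10⁸/(1.094 × 1.215×10⁸) = 1.900 kg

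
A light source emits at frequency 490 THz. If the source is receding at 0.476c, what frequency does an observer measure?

β = v/c = 0.476
(1-β)/(1+β) = 0.524/1.476 = 0.35501
Doppler factor = √(0.35501) = 0.59583
f_obs = 490 × 0.59583 = 292.0 THz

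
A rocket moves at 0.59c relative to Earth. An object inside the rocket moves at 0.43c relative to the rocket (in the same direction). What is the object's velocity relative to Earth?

u = (u' + v)/(1 + u'v/c²)
Numerator: 0.43 + 0.59 = 1.02
Denominator: 1 + 0.2537 = 1.2537
u = 1.02/1.2537 = 0.8136c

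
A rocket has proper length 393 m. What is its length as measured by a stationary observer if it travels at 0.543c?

Proper length L₀ = 393 m
γ = 1/√(1 - 0.543²) = 1.191
L = L₀/γ = 393/1.191 = 330.0 m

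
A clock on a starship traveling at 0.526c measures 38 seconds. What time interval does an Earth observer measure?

Proper time Δt₀ = 38 seconds
γ = 1/√(1 - 0.526²) = 1.1758
Δt = γΔt₀ = 1.1758 × 38 = 44.68 seconds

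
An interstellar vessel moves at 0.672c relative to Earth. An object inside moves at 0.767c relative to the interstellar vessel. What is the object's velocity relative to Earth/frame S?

u = (u' + v)/(1 + u'v/c²)
Numerator: 0.767 + 0.672 = 1.439
Denominator: 1 + 0.515424 = 1.515424
u = 1.439/1.515424 = 0.9496c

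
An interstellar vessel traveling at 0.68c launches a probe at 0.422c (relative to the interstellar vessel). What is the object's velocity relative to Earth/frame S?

u = (u' + v)/(1 + u'v/c²)
Numerator: 0.422 + 0.68 = 1.102
Denominator: 1 + 0.28696 = 1.28696
u = 1.102/1.28696 = 0.8563c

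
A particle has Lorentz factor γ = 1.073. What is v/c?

From γ = 1/√(1 - v²/c²):
1/γ² = 1/1.073² = 0.8686
v²/c² = 1 - 0.8686 = 0.1314
v/c = √(0.1314) = 0.3625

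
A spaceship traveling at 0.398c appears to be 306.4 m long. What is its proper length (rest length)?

Contracted length L = 306.4 m
γ = 1/√(1 - 0.398²) = 1.090
L₀ = γL = 1.090 × 306.4 = 334.0 m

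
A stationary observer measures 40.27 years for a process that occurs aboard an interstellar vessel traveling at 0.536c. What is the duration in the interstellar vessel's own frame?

Dilated time Δt = 40.27 years
γ = 1/√(1 - 0.536²) = 1.1845
Δt₀ = Δt/γ = 40.27/1.1845 = 34.00 years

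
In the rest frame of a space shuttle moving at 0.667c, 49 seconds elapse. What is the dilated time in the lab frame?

Proper time Δt₀ = 49 seconds
γ = 1/√(1 - 0.667²) = 1.3422
Δt = γΔt₀ = 1.3422 × 49 = 65.77 seconds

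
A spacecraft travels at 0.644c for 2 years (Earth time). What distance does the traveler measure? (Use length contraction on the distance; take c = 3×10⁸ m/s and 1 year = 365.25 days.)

Earth distance: d = v × t = 0.644c × 2 yr = 1.2194×10¹⁶ m
γ = 1.3071
d' = d/γ = 1.2194×10¹⁶/1.3071 = 9.329×10¹⁵ m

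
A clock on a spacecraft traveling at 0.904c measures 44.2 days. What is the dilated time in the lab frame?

Proper time Δt₀ = 44.2 days
γ = 1/√(1 - 0.904²) = 2.339
Δt = γΔt₀ = 2.339 × 44.2 = 103.4 days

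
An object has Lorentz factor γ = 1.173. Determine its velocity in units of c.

From γ = 1/√(1 - v²/c²):
1/γ² = 1/1.173² = 0.7268
v²/c² = 1 - 0.7268 = 0.2732
v/c = √(0.2732) = 0.5227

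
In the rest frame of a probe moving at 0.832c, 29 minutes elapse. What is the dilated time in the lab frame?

Proper time Δt₀ = 29 minutes
γ = 1/√(1 - 0.832²) = 1.8025
Δt = γΔt₀ = 1.8025 × 29 = 52.27 minutes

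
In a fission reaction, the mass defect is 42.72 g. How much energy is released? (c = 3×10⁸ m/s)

Convert mass defect: Δm = 42.72 g = 0.04272 kg
E = Δm·c² = 0.04272 × (3×10⁸)²
= 0.04272 × 9×10¹⁶ = 3.845×10¹⁵ J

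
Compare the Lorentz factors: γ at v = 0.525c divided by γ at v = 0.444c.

γ₁ = 1/√(1 - 0.525²) = 1.175
γ₂ = 1/√(1 - 0.444²) = 1.116
γ₁/γ₂ = 1.175/1.116 = 1.053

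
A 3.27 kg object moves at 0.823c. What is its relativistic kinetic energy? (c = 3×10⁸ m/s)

γ = 1/√(1 - 0.823²) = 1.7604
γ - 1 = 0.7604
KE = (γ-1)mc² = 0.7604 × 3.27 × (3×10⁸)² = 2.238×10¹⁷ J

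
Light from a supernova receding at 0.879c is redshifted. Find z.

β = 0.879
(1+β)/(1-β) = 1.879/0.121 = 15.53
√(15.53) = 3.941
z = 3.941 - 1 = 2.941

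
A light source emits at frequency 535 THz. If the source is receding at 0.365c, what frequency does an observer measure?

β = v/c = 0.365
(1-β)/(1+β) = 0.635/1.365 = 0.4652
Doppler factor = √(0.4652) = 0.6821
f_obs = 535 × 0.6821 = 364.9 THz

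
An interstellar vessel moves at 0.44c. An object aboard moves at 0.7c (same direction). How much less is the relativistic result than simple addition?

Classical: u' + v = 0.7 + 0.44 = 1.14c
Relativistic: u = (0.7 + 0.44)/(1 + 0.308) = 1.14/1.308 = 0.8716c
Difference: 1.14 - 0.8716 = 0.2684c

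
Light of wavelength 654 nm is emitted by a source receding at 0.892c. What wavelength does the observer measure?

β = 0.892
Wavelength Doppler factor = √(1.892/0.108) = √(17.5185) = 4.1855
λ_obs = 654 × 4.1855 = 2737 nm (redshift)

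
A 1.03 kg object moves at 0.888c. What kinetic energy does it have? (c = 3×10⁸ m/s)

γ = 1/√(1 - 0.888²) = 2.175
γ - 1 = 1.175
KE = (γ-1)mc² = 1.175 × 1.03 × (3×10⁸)² = 1.089×10¹⁷ J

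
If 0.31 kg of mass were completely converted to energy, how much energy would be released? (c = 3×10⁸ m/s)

Using E = mc²:
c² = (3×10⁸)² = 9×10¹⁶ m²/s²
E = 0.31 × 9×10¹⁶ = 2.790×10¹⁶ J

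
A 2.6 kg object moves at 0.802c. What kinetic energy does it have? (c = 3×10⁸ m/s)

γ = 1/√(1 - 0.802²) = 1.6741
γ - 1 = 0.6741
KE = (γ-1)mc² = 0.6741 × 2.6 × (3×10⁸)² = 1.577×10¹⁷ J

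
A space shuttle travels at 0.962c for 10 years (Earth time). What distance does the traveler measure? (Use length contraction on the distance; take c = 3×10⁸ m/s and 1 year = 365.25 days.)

Earth distance: d = v × t = 0.962c × 10 yr = 9.108×10¹⁶ m
γ = 3.662
d' = d/γ = 9.108×10¹⁶/3.662 = 2.487×10¹⁶ m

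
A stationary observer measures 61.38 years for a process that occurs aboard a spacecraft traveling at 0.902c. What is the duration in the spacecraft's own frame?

Dilated time Δt = 61.38 years
γ = 1/√(1 - 0.902²) = 2.316
Δt₀ = Δt/γ = 61.38/2.316 = 26.50 years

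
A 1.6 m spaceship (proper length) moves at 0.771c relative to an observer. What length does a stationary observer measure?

Proper length L₀ = 1.6 m
γ = 1/√(1 - 0.771²) = 1.570
L = L₀/γ = 1.6/1.570 = 1.019 m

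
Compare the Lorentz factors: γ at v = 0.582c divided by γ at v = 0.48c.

γ₁ = 1/√(1 - 0.582²) = 1.230
γ₂ = 1/√(1 - 0.48²) = 1.140
γ₁/γ₂ = 1.230/1.140 = 1.079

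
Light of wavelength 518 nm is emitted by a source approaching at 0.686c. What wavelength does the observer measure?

β = 0.686
Wavelength Doppler factor = √(0.314/1.686) = √(0.1862396) = 0.43155
λ_obs = 518 × 0.43155 = 223.5 nm (blueshift)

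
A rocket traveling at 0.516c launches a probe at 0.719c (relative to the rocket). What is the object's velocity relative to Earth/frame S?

u = (u' + v)/(1 + u'v/c²)
Numerator: 0.719 + 0.516 = 1.235
Denominator: 1 + 0.371004 = 1.371004
u = 1.235/1.371004 = 0.9008c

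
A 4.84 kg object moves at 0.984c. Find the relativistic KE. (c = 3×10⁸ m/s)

γ = 1/√(1 - 0.984²) = 5.613
γ - 1 = 4.613
KE = (γ-1)mc² = 4.613 × 4.84 × (3×10⁸)² = 2.009×10¹⁸ J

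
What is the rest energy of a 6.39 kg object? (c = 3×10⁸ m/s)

c² = (3×10⁸)² = 9.000×10¹⁶ m²/s²
E₀ = mc² = 6.39 × 9.000×10¹⁶ = 5.751×10¹⁷ J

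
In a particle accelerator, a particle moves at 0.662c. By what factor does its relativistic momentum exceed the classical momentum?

p_rel = γmv, p_class = mv
Ratio = γ = 1/√(1 - 0.662²)
= 1/√(0.561756) = 1.334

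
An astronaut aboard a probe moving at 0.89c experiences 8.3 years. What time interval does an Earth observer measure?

Proper time Δt₀ = 8.3 years
γ = 1/√(1 - 0.89²) = 2.193
Δt = γΔt₀ = 2.193 × 8.3 = 18.20 years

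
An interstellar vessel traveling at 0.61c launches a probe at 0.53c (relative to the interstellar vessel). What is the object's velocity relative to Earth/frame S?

u = (u' + v)/(1 + u'v/c²)
Numerator: 0.53 + 0.61 = 1.14
Denominator: 1 + 0.3233 = 1.3233
u = 1.14/1.3233 = 0.8615c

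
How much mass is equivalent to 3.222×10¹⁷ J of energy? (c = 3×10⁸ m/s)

From E = mc², we get m = E/c²
c² = (3×10⁸)² = 9×10¹⁶ m²/s²
m = 3.222×10¹⁷ / 9×10¹⁶ = 3.580 kg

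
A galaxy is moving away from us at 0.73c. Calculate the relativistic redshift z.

β = 0.73
(1+β)/(1-β) = 1.73/0.27 = 6.407
√(6.407) = 2.531
z = 2.531 - 1 = 1.531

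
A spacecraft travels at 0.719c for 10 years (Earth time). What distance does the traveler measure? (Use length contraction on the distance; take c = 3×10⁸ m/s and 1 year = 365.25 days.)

Earth distance: d = v × t = 0.719c × 10 yr = 6.8070×10¹⁶ m
γ = 1.4388
d' = d/γ = 6.8070×10¹⁶/1.4388 = 4.731×10¹⁶ m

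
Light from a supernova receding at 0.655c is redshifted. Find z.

β = 0.655
(1+β)/(1-β) = 1.655/0.345 = 4.797
√(4.797) = 2.190
z = 2.190 - 1 = 1.190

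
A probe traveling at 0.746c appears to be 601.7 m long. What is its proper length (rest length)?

Contracted length L = 601.7 m
γ = 1/√(1 - 0.746²) = 1.5016
L₀ = γL = 1.5016 × 601.7 = 903.5 m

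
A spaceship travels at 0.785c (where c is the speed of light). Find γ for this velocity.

v/c = 0.785, so (v/c)² = 0.616225
1 - (v/c)² = 0.383775
γ = 1/√(0.383775) = 1.614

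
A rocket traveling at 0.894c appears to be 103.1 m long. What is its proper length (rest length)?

Contracted length L = 103.1 m
γ = 1/√(1 - 0.894²) = 2.232
L₀ = γL = 2.232 × 103.1 = 230.1 m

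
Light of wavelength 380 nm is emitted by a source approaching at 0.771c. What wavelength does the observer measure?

β = 0.771
Wavelength Doppler factor = √(0.229/1.771) = √(0.1293) = 0.3596
λ_obs = 380 × 0.3596 = 136.6 nm (blueshift)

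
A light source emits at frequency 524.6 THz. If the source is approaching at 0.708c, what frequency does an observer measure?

β = v/c = 0.708
(1+β)/(1-β) = 1.708/0.292 = 5.8493
Doppler factor = √(5.8493) = 2.419
f_obs = 524.6 × 2.419 = 1269 THz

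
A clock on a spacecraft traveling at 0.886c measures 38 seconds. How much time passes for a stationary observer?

Proper time Δt₀ = 38 seconds
γ = 1/√(1 - 0.886²) = 2.1566
Δt = γΔt₀ = 2.1566 × 38 = 81.95 seconds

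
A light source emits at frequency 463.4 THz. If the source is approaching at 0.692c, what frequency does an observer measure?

β = v/c = 0.692
(1+β)/(1-β) = 1.692/0.308 = 5.494
Doppler factor = √(5.494) = 2.344
f_obs = 463.4 × 2.344 = 1086 THz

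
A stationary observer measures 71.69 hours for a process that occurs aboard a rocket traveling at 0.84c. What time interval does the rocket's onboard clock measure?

Dilated time Δt = 71.69 hours
γ = 1/√(1 - 0.84²) = 1.843
Δt₀ = Δt/γ = 71.69/1.843 = 38.90 hours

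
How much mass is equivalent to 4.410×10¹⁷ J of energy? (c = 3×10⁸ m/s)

From E = mc², we get m = E/c²
c² = (3×10⁸)² = 9×10¹⁶ m²/s²
m = 4.410×10¹⁷ / 9×10¹⁶ = 4.900 kg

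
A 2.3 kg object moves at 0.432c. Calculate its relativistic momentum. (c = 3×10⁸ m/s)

γ = 1/√(1 - 0.432²) = 1.1088
v = 0.432 × 3×10⁸ = 1.296×10⁸ m/s
p = γmv = 1.1088 × 2.3 × 1.296×10⁸ = 3.305×10⁸ kg·m/s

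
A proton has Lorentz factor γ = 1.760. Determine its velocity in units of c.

From γ = 1/√(1 - v²/c²):
1/γ² = 1/1.760² = 0.3228
v²/c² = 1 - 0.3228 = 0.6772
v/c = √(0.6772) = 0.8229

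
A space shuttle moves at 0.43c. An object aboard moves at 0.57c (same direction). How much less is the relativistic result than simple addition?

Classical: u' + v = 0.57 + 0.43 = 1c
Relativistic: u = (0.57 + 0.43)/(1 + 0.2451) = 1/1.2451 = 0.8031c
Difference: 1 - 0.8031 = 0.1969c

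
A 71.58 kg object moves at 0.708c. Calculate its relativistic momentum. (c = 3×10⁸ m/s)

γ = 1/√(1 - 0.708²) = 1.416
v = 0.708 × 3×10⁸ = 2.124×10⁸ m/s
p = γmv = 1.416 × 71.58 × 2.124×10⁸ = 2.153×10¹⁰ kg·m/s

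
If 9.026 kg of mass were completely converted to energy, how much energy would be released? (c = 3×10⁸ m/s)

Using E = mc²:
c² = (3×10⁸)² = 9×10¹⁶ m²/s²
E = 9.026 × 9×10¹⁶ = 8.123×10¹⁷ J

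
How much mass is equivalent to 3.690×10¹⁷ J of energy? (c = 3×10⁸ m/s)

From E = mc², we get m = E/c²
c² = (3×10⁸)² = 9×10¹⁶ m²/s²
m = 3.690×10¹⁷ / 9×10¹⁶ = 4.100 kg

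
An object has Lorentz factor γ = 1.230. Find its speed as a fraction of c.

From γ = 1/√(1 - v²/c²):
1/γ² = 1/1.230² = 0.66098
v²/c² = 1 - 0.66098 = 0.33902
v/c = √(0.33902) = 0.5823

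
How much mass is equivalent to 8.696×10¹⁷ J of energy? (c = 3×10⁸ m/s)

From E = mc², we get m = E/c²
c² = (3×10⁸)² = 9×10¹⁶ m²/s²
m = 8.696×10¹⁷ / 9×10¹⁶ = 9.662 kg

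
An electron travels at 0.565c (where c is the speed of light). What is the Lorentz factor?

v/c = 0.565, so (v/c)² = 0.319225
1 - (v/c)² = 0.680775
γ = 1/√(0.680775) = 1.212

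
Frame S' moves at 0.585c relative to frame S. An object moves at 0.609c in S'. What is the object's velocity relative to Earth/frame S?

u = (u' + v)/(1 + u'v/c²)
Numerator: 0.609 + 0.585 = 1.194
Denominator: 1 + 0.356265 = 1.356265
u = 1.194/1.356265 = 0.8804c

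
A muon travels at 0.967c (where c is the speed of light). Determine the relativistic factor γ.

v/c = 0.967, so (v/c)² = 0.935089
1 - (v/c)² = 0.064911
γ = 1/√(0.064911) = 3.925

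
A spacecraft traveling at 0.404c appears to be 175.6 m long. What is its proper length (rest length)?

Contracted length L = 175.6 m
γ = 1/√(1 - 0.404²) = 1.0932
L₀ = γL = 1.0932 × 175.6 = 192.0 m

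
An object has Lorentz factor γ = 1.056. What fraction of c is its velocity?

From γ = 1/√(1 - v²/c²):
1/γ² = 1/1.056² = 0.89675
v²/c² = 1 - 0.89675 = 0.10325
v/c = √(0.10325) = 0.3213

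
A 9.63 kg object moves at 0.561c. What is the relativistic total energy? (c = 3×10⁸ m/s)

γ = 1/√(1 - 0.561²) = 1.208
mc² = 9.63 × (3×10⁸)² = 8.667×10¹⁷ J
E = γmc² = 1.208 × 8.667×10¹⁷ = 1.047×10¹⁸ J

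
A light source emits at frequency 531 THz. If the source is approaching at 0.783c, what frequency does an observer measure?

β = v/c = 0.783
(1+β)/(1-β) = 1.783/0.217 = 8.2166
Doppler factor = √(8.2166) = 2.866
f_obs = 531 × 2.866 = 1522 THz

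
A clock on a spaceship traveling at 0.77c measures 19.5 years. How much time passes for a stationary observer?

Proper time Δt₀ = 19.5 years
γ = 1/√(1 - 0.77²) = 1.567
Δt = γΔt₀ = 1.567 × 19.5 = 30.56 years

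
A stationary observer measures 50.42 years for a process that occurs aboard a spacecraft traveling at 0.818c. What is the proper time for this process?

Dilated time Δt = 50.42 years
γ = 1/√(1 - 0.818²) = 1.7385
Δt₀ = Δt/γ = 50.42/1.7385 = 29.00 years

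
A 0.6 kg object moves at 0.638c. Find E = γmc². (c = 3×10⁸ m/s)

γ = 1/√(1 - 0.638²) = 1.29864
mc² = 0.6 × (3×10⁸)² = 5.400×10¹⁶ J
E = γmc² = 1.29864 × 5.400×10¹⁶ = 7.013×10¹⁶ J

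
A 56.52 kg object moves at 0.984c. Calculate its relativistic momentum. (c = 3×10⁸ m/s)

γ = 1/√(1 - 0.984²) = 5.613
v = 0.984 × 3×10⁸ = 2.952×10⁸ m/s
p = γmv = 5.613 × 56.52 × 2.952×10⁸ = 9.365×10¹⁰ kg·m/s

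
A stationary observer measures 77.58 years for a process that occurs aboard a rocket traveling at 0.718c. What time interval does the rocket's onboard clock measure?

Dilated time Δt = 77.58 years
γ = 1/√(1 - 0.718²) = 1.4367
Δt₀ = Δt/γ = 77.58/1.4367 = 54.00 years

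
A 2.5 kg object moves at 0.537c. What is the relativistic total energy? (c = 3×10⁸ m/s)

γ = 1/√(1 - 0.537²) = 1.1854
mc² = 2.5 × (3×10⁸)² = 2.250×10¹⁷ J
E = γmc² = 1.1854 × 2.250×10¹⁷ = 2.667×10¹⁷ J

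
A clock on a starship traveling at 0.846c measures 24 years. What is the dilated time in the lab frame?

Proper time Δt₀ = 24 years
γ = 1/√(1 - 0.846²) = 1.8755
Δt = γΔt₀ = 1.8755 × 24 = 45.01 years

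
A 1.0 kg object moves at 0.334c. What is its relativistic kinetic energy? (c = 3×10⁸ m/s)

γ = 1/√(1 - 0.334²) = 1.060926
γ - 1 = 0.060926
KE = (γ-1)mc² = 0.060926 × 1.0 × (3×10⁸)² = 5.483×10¹⁵ J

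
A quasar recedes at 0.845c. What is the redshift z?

β = 0.845
(1+β)/(1-β) = 1.845/0.155 = 11.90
√(11.90) = 3.450
z = 3.450 - 1 = 2.450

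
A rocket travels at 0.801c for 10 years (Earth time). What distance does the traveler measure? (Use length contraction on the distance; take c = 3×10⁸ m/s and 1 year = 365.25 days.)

Earth distance: d = v × t = 0.801c × 10 yr = 7.5833×10¹⁶ m
γ = 1.6704
d' = d/γ = 7.5833×10¹⁶/1.6704 = 4.540×10¹⁶ m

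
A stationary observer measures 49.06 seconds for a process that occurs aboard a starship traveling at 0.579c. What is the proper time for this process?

Dilated time Δt = 49.06 seconds
γ = 1/√(1 - 0.579²) = 1.2265
Δt₀ = Δt/γ = 49.06/1.2265 = 40.00 seconds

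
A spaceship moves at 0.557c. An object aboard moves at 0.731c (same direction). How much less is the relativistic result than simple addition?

Classical: u' + v = 0.731 + 0.557 = 1.288c
Relativistic: u = (0.731 + 0.557)/(1 + 0.407167) = 1.288/1.407167 = 0.9153c
Difference: 1.288 - 0.9153 = 0.3727c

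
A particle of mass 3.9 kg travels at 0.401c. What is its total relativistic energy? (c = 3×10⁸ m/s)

γ = 1/√(1 - 0.401²) = 1.0916
mc² = 3.9 × (3×10⁸)² = 3.510×10¹⁷ J
E = γmc² = 1.0916 × 3.510×10¹⁷ = 3.832×10¹⁷ J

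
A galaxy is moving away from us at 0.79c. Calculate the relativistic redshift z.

β = 0.79
(1+β)/(1-β) = 1.79/0.21 = 8.524
√(8.524) = 2.920
z = 2.920 - 1 = 1.920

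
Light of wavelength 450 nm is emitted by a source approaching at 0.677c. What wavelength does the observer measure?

β = 0.677
Wavelength Doppler factor = √(0.323/1.677) = √(0.1926) = 0.4389
λ_obs = 450 × 0.4389 = 197.5 nm (blueshift)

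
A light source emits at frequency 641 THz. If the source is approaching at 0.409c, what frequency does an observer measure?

β = v/c = 0.409
(1+β)/(1-β) = 1.409/0.591 = 2.384
Doppler factor = √(2.384) = 1.544
f_obs = 641 × 1.544 = 989.7 THz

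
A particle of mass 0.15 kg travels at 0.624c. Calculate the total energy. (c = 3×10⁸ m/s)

γ = 1/√(1 - 0.624²) = 1.280
mc² = 0.15 × (3×10⁸)² = 1.350×10¹⁶ J
E = γmc² = 1.280 × 1.350×10¹⁶ = 1.728×10¹⁶ J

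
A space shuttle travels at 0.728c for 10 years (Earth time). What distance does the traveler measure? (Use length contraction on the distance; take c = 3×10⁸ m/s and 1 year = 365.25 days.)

Earth distance: d = v × t = 0.728c × 10 yr = 6.8922×10¹⁶ m
γ = 1.4586
d' = d/γ = 6.8922×10¹⁶/1.4586 = 4.725×10¹⁶ m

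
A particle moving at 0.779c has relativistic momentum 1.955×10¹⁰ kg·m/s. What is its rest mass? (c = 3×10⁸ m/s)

γ = 1/√(1 - 0.779²) = 1.595
v = 0.779 × 3×10⁸ = 2.337×10⁸ m/s
m = p/(γv) = 1.955×10¹⁰/(1.595 × 2.337×10⁸) = 52.45 kg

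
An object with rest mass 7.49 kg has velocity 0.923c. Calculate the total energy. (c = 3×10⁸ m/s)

γ = 1/√(1 - 0.923²) = 2.599
mc² = 7.49 × (3×10⁸)² = 6.741×10¹⁷ J
E = γmc² = 2.599 × 6.741×10¹⁷ = 1.752×10¹⁸ J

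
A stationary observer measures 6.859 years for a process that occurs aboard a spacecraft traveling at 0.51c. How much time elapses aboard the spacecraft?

Dilated time Δt = 6.859 years
γ = 1/√(1 - 0.51²) = 1.1626
Δt₀ = Δt/γ = 6.859/1.1626 = 5.900 years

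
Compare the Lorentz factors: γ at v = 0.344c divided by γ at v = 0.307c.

γ₁ = 1/√(1 - 0.344²) = 1.0650
γ₂ = 1/√(1 - 0.307²) = 1.0507
γ₁/γ₂ = 1.0650/1.0507 = 1.014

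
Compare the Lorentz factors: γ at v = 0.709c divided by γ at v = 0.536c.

γ₁ = 1/√(1 - 0.709²) = 1.418
γ₂ = 1/√(1 - 0.536²) = 1.185
γ₁/γ₂ = 1.418/1.185 = 1.197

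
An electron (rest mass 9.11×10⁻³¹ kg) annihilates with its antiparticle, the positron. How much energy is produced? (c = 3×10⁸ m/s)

Both particles have the same rest mass, so total mass = 2m
E = 2m·c² = 2 × 9.11×10⁻³¹ × (3×10⁸)²
= 2 × 9.11×10⁻³¹ × 9×10¹⁶
= 1.640×10⁻¹³ J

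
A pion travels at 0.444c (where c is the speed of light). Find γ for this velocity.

v/c = 0.444, so (v/c)² = 0.197136
1 - (v/c)² = 0.802864
γ = 1/√(0.802864) = 1.116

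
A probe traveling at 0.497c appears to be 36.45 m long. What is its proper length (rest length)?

Contracted length L = 36.45 m
γ = 1/√(1 - 0.497²) = 1.152405
L₀ = γL = 1.152405 × 36.45 = 42.01 m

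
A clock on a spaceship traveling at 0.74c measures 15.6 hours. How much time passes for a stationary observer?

Proper time Δt₀ = 15.6 hours
γ = 1/√(1 - 0.74²) = 1.4868
Δt = γΔt₀ = 1.4868 × 15.6 = 23.19 hours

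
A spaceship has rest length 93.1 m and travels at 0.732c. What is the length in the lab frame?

Proper length L₀ = 93.1 m
γ = 1/√(1 - 0.732²) = 1.4678
L = L₀/γ = 93.1/1.4678 = 63.43 m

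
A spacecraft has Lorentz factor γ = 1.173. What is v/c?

From γ = 1/√(1 - v²/c²):
1/γ² = 1/1.173² = 0.7268
v²/c² = 1 - 0.7268 = 0.2732
v/c = √(0.2732) = 0.5227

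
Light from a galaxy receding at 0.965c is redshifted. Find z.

β = 0.965
(1+β)/(1-β) = 1.965/0.035 = 56.14
√(56.14) = 7.493
z = 7.493 - 1 = 6.493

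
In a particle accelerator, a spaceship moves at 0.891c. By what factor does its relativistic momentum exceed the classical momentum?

p_rel = γmv, p_class = mv
Ratio = γ = 1/√(1 - 0.891²)
= 1/√(0.206119) = 2.203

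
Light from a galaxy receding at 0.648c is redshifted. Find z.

β = 0.648
(1+β)/(1-β) = 1.648/0.352 = 4.682
√(4.682) = 2.164
z = 2.164 - 1 = 1.164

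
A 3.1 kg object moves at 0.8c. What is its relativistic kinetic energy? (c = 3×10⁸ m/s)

γ = 1/√(1 - 0.8²) = 1.6667
γ - 1 = 0.6667
KE = (γ-1)mc² = 0.6667 × 3.1 × (3×10⁸)² = 1.860×10¹⁷ J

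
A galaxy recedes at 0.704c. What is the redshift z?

β = 0.704
(1+β)/(1-β) = 1.704/0.296 = 5.757
√(5.757) = 2.399
z = 2.399 - 1 = 1.399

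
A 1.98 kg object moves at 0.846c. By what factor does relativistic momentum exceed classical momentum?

p_rel = γmv, p_class = mv
Ratio = γ = 1/√(1 - 0.846²) = 1.876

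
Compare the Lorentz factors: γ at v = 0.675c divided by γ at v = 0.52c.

γ₁ = 1/√(1 - 0.675²) = 1.3553
γ₂ = 1/√(1 - 0.52²) = 1.1707
γ₁/γ₂ = 1.3553/1.1707 = 1.158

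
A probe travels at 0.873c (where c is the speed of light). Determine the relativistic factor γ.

v/c = 0.873, so (v/c)² = 0.762129
1 - (v/c)² = 0.237871
γ = 1/√(0.237871) = 2.050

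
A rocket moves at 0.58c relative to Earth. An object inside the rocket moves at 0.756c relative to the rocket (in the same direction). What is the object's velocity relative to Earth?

u = (u' + v)/(1 + u'v/c²)
Numerator: 0.756 + 0.58 = 1.336
Denominator: 1 + 0.43848 = 1.43848
u = 1.336/1.43848 = 0.9288c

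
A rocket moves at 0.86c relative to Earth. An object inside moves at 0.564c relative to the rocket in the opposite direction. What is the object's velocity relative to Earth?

Object's velocity in rocket frame is u' = -0.564c
u = (u' + v)/(1 + u'v/c²) = (v - 0.564)/(1 - 0.564·v/c²)
Numerator: 0.86 - 0.564 = 0.296
Denominator: 1 - 0.48504 = 0.51496
u = 0.296/0.51496 = 0.5748c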